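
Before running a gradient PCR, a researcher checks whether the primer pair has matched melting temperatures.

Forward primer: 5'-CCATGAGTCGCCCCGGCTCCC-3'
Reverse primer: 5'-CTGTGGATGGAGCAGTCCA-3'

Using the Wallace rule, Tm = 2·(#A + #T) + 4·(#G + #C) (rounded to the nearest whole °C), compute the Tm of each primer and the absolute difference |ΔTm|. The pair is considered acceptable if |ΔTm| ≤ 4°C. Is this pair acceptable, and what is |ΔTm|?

Forward: A=2 T=3 G=5 C=11 → Tm = 2·5 + 4·16 = 74°C.
Reverse: A=4 T=4 G=7 C=4 → Tm = 2·8 + 4·11 = 60°C.
|ΔTm| = |74 − 60| = 14°C, > 4°C.

|ΔTm| = 14°C; the pair is not acceptable.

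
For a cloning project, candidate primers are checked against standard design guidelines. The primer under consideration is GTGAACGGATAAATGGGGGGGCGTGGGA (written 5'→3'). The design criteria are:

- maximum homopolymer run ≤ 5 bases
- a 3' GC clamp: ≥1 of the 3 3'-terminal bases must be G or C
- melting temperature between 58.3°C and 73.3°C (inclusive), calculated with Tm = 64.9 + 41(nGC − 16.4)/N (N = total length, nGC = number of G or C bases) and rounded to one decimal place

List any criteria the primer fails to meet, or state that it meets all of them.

Base counts: A=7, T=4, G=15, C=2 (length 28).
homopolymer run: longest run = 7, exceeds 5 ✗
GC clamp: 3' end GGA has 2 G/C ✓
Tm: Tm = 64.9 + 41·(17 − 16.4)/28 = 65.8°C ✓

Fails: homopolymer run.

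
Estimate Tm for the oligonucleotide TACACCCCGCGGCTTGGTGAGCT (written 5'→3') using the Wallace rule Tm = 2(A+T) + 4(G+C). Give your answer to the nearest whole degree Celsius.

76°C

Base counts: A=3, T=5, G=7, C=8 (length 23).
Tm = 2·(3+5) + 4·(7+8) = 2·8 + 4·15 = 16 + 60 = 76°C.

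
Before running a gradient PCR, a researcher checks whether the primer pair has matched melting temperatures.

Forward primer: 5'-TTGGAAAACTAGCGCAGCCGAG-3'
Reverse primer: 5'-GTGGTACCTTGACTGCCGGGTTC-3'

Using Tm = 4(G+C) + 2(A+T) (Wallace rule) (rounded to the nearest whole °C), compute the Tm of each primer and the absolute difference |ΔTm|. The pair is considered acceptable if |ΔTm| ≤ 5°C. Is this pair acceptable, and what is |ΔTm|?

Forward: A=7 T=3 G=7 C=5 → Tm = 2·10 + 4·12 = 68°C.
Reverse: A=2 T=7 G=8 C=6 → Tm = 2·9 + 4·14 = 74°C.
|ΔTm| = |68 − 74| = 6°C, > 5°C.

|ΔTm| = 6°C; the pair is not acceptable.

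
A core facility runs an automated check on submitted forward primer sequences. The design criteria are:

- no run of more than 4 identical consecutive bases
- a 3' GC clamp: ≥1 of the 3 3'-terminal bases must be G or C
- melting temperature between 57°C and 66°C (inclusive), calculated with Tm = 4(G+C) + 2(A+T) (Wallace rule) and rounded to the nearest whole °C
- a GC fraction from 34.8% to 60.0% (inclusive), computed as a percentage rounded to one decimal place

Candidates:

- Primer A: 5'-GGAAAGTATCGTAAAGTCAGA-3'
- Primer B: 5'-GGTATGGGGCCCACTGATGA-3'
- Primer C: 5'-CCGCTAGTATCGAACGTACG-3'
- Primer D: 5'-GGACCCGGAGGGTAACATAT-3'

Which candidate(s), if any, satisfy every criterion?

Primer A (21 nt, A=9 T=4 G=6 C=2): longest run = 3 ✓; 3' end AGA has 1 G/C ✓; Tm = 2·13 + 4·8 = 58°C ✓; GC 8/21 = 38.1% ✓ — passes.
Primer B (20 nt, A=4 T=4 G=8 C=4): longest run = 4 ✓; 3' end TGA has 1 G/C ✓; Tm = 2·8 + 4·12 = 64°C ✓; GC 12/20 = 60.0% ✓ — passes.
Primer C (20 nt, A=5 T=4 G=5 C=6): longest run = 2 ✓; 3' end ACG has 2 G/C ✓; Tm = 2·9 + 4·11 = 62°C ✓; GC 11/20 = 55.0% ✓ — passes.
Primer D (20 nt, A=6 T=3 G=7 C=4): longest run = 3 ✓; 3' end TAT has 0 G/C, need ≥1 ✗; Tm = 2·9 + 4·11 = 62°C ✓; GC 11/20 = 55.0% ✓ — fails.

Primer A, Primer B and Primer C.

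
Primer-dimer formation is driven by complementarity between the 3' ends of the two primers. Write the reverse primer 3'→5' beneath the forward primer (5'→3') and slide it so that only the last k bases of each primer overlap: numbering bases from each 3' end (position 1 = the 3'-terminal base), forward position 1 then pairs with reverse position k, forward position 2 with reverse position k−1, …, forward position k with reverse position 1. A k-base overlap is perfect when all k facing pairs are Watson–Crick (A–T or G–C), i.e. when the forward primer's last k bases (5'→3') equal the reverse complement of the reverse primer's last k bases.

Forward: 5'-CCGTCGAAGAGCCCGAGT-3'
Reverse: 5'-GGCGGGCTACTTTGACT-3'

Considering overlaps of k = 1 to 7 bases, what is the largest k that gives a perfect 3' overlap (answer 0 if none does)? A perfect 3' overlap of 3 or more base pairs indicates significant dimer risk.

Last 7 bases (5'→3') — forward …CCCGAGT, reverse …TTTGACT.
Reverse complement of the reverse primer's last 7 bases: AGTCAAA; its first k bases are the reverse complement of the reverse primer's last k bases, so a perfect k-base overlap needs the forward primer's last k bases to equal them.
Comparing (forward last k vs required): k=1: T vs A ✗; k=2: GT vs AG ✗; k=3: AGT vs AGT ✓; k=4: GAGT vs AGTC ✗; k=5: CGAGT vs AGTCA ✗; k=6: CCGAGT vs AGTCAA ✗; k=7: CCCGAGT vs AGTCAAA ✗.
Only k = 3 is perfect, so the longest perfect 3' overlap is 3.

Longest perfect overlap: 3 complementary base pairs; significant dimer risk (threshold 3).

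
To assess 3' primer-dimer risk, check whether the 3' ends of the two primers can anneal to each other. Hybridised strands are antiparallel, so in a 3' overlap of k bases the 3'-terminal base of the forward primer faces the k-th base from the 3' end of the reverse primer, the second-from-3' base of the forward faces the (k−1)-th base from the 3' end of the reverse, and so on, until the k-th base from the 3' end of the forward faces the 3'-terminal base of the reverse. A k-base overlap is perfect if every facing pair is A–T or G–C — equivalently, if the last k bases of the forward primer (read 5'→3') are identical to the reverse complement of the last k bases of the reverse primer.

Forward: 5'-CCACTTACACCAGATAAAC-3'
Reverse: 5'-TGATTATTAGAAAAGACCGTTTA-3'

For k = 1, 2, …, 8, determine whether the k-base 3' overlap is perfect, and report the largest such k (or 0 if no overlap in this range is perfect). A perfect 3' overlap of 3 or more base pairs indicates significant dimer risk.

Longest perfect overlap: 5 complementary base pairs; significant dimer risk (threshold 3).

Last 8 bases (5'→3') — forward …AGATAAAC, reverse …ACCGTTTA.
Reverse complement of the reverse primer's last 8 bases: TAAACGGT; its first k bases are the reverse complement of the reverse primer's last k bases, so a perfect k-base overlap needs the forward primer's last k bases to equal them.
Comparing (forward last k vs required): k=1: C vs T ✗; k=2: AC vs TA ✗; k=3: AAC vs TAA ✗; k=4: AAAC vs TAAA ✗; k=5: TAAAC vs TAAAC ✓; k=6: ATAAAC vs TAAACG ✗; k=7: GATAAAC vs TAAACGG ✗; k=8: AGATAAAC vs TAAACGGT ✗.
Only k = 5 is perfect, so the longest perfect 3' overlap is 5.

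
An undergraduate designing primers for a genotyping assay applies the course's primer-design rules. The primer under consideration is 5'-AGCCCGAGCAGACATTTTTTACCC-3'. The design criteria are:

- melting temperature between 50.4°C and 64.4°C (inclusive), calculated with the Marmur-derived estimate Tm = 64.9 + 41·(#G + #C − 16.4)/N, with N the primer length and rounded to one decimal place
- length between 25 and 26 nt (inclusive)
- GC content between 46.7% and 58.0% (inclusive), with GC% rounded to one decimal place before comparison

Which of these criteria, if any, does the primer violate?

Fails: length.

Base counts: A=6, T=6, G=4, C=8 (length 24).
Tm: Tm = 64.9 + 41·(12 − 16.4)/24 = 57.4°C ✓
length: length 24, outside 25–26 ✗
GC content: GC 12/24 = 50.0% ✓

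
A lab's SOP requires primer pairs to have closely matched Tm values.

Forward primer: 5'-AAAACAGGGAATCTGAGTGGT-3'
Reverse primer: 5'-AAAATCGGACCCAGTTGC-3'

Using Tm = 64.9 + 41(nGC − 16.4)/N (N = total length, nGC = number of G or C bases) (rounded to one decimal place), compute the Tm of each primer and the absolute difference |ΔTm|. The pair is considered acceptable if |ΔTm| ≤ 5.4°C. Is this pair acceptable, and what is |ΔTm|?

Forward: G+C = 9, N = 21 → Tm = 64.9 + 41·(9 − 16.4)/21 = 50.5°C.
Reverse: G+C = 9, N = 18 → Tm = 64.9 + 41·(9 − 16.4)/18 = 48.0°C.
|ΔTm| = |50.5 − 48.0| = 2.5°C, ≤ 5.4°C.

|ΔTm| = 2.5°C; the pair is acceptable.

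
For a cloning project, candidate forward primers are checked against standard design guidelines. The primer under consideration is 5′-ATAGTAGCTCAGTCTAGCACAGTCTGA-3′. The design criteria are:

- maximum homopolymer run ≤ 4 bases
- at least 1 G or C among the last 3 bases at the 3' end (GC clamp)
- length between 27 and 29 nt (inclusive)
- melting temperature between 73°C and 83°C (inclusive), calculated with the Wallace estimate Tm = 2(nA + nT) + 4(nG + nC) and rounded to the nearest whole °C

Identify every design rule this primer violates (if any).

Base counts: A=8, T=7, G=6, C=6 (length 27).
homopolymer run: longest run = 1 ✓
GC clamp: 3' end TGA has 1 G/C ✓
length: length 27 ✓
Tm: Tm = 2·15 + 4·12 = 78°C ✓

Meets all criteria.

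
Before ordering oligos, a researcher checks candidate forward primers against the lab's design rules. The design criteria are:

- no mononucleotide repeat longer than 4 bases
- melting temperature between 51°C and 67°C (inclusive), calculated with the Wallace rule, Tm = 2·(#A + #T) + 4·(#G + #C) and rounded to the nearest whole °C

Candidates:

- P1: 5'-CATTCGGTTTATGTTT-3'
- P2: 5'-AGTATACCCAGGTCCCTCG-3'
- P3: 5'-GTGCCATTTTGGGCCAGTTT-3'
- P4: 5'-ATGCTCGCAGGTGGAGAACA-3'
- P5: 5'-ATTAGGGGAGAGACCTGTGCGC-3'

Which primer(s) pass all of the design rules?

P1 (16 nt, A=2 T=9 G=3 C=2): longest run = 3 ✓; Tm = 2·11 + 4·5 = 42°C, outside 51–67°C ✗ — fails.
P2 (19 nt, A=4 T=4 G=4 C=7): longest run = 3 ✓; Tm = 2·8 + 4·11 = 60°C ✓ — passes.
P3 (20 nt, A=2 T=8 G=6 C=4): longest run = 4 ✓; Tm = 2·10 + 4·10 = 60°C ✓ — passes.
P4 (20 nt, A=6 T=3 G=7 C=4): longest run = 2 ✓; Tm = 2·9 + 4·11 = 62°C ✓ — passes.
P5 (22 nt, A=5 T=4 G=9 C=4): longest run = 4 ✓; Tm = 2·9 + 4·13 = 70°C, outside 51–67°C ✗ — fails.

P2, P3 and P4.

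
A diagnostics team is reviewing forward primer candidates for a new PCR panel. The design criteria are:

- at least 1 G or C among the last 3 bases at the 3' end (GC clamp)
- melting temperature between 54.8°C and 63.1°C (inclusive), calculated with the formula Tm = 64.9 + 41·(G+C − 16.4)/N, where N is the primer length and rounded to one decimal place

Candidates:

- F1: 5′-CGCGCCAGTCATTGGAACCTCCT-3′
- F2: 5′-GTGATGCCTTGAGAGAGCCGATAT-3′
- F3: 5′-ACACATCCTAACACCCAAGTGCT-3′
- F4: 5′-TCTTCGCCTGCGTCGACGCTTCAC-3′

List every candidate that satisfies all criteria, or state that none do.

F1, F3 and F4.

F1 (23 nt, A=4 T=5 G=5 C=9): 3' end CCT has 2 G/C ✓; Tm = 64.9 + 41·(14 − 16.4)/23 = 60.6°C ✓ — passes.
F2 (24 nt, A=6 T=6 G=8 C=4): 3' end TAT has 0 G/C, need ≥1 ✗; Tm = 64.9 + 41·(12 − 16.4)/24 = 57.4°C ✓ — fails.
F3 (23 nt, A=8 T=4 G=2 C=9): 3' end GCT has 2 G/C ✓; Tm = 64.9 + 41·(11 − 16.4)/23 = 55.3°C ✓ — passes.
F4 (24 nt, A=2 T=7 G=5 C=10): 3' end CAC has 2 G/C ✓; Tm = 64.9 + 41·(15 − 16.4)/24 = 62.5°C ✓ — passes.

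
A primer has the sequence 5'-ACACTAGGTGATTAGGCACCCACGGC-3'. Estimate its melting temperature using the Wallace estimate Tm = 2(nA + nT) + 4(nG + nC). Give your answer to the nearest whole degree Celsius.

82°C

Base counts: A=7, T=4, G=7, C=8 (length 26).
Tm = 2·(7+4) + 4·(7+8) = 2·11 + 4·15 = 22 + 60 = 82°C.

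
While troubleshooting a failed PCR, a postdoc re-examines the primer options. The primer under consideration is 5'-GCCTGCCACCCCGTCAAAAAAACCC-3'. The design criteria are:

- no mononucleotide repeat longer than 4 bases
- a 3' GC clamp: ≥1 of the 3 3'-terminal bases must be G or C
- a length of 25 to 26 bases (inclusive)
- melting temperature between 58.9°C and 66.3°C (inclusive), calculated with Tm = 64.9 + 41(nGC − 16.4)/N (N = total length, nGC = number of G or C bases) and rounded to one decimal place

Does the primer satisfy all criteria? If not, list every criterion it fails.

Base counts: A=8, T=2, G=3, C=12 (length 25).
homopolymer run: longest run = 7, exceeds 4 ✗
GC clamp: 3' end CCC has 3 G/C ✓
length: length 25 ✓
Tm: Tm = 64.9 + 41·(15 − 16.4)/25 = 62.6°C ✓

Fails: homopolymer run.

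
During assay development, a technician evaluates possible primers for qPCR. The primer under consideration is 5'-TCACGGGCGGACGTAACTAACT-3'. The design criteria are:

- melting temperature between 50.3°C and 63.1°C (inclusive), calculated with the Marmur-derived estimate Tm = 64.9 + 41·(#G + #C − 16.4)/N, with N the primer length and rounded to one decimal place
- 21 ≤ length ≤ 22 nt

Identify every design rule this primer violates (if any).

Base counts: A=6, T=4, G=6, C=6 (length 22).
Tm: Tm = 64.9 + 41·(12 − 16.4)/22 = 56.7°C ✓
length: length 22 ✓

Meets all criteria.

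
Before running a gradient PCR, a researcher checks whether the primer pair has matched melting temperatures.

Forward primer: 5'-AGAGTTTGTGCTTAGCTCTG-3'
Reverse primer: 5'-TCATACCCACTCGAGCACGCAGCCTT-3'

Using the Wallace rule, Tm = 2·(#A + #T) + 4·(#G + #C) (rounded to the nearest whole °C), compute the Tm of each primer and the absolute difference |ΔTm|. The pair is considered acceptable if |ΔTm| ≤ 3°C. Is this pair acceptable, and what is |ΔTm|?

|ΔTm| = 24°C; the pair is not acceptable.

Forward: A=3 T=8 G=6 C=3 → Tm = 2·11 + 4·9 = 58°C.
Reverse: A=6 T=5 G=4 C=11 → Tm = 2·11 + 4·15 = 82°C.
|ΔTm| = |58 − 82| = 24°C, > 3°C.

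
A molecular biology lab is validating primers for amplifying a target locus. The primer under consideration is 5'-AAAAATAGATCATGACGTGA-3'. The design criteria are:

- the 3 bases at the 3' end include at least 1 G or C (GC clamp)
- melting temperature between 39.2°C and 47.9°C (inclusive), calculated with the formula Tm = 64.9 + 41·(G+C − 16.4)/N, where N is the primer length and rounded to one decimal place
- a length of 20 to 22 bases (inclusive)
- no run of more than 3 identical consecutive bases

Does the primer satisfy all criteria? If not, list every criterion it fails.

Base counts: A=10, T=4, G=4, C=2 (length 20).
GC clamp: 3' end TGA has 1 G/C ✓
Tm: Tm = 64.9 + 41·(6 − 16.4)/20 = 43.6°C ✓
length: length 20 ✓
homopolymer run: longest run = 5, exceeds 3 ✗

Fails: homopolymer run.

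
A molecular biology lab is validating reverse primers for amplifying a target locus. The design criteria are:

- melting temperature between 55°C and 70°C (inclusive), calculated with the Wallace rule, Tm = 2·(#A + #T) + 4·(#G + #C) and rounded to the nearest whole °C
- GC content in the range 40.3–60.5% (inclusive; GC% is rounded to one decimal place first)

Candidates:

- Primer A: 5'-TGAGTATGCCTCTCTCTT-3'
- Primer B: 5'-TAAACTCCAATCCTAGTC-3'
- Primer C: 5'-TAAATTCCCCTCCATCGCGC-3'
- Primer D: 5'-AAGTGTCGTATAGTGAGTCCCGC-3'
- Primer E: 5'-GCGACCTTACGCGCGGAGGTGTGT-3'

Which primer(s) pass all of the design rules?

Primer C and Primer D.

Primer A (18 nt, A=2 T=8 G=3 C=5): Tm = 2·10 + 4·8 = 52°C, outside 55–70°C ✗; GC 8/18 = 44.4% ✓ — fails.
Primer B (18 nt, A=6 T=5 G=1 C=6): Tm = 2·11 + 4·7 = 50°C, outside 55–70°C ✗; GC 7/18 = 38.9%, outside 40.3–60.5% ✗ — fails.
Primer C (20 nt, A=4 T=5 G=2 C=9): Tm = 2·9 + 4·11 = 62°C ✓; GC 11/20 = 55.0% ✓ — passes.
Primer D (23 nt, A=5 T=6 G=7 C=5): Tm = 2·11 + 4·12 = 70°C ✓; GC 12/23 = 52.2% ✓ — passes.
Primer E (24 nt, A=3 T=5 G=10 C=6): Tm = 2·8 + 4·16 = 80°C, outside 55–70°C ✗; GC 16/24 = 66.7%, outside 40.3–60.5% ✗ — fails.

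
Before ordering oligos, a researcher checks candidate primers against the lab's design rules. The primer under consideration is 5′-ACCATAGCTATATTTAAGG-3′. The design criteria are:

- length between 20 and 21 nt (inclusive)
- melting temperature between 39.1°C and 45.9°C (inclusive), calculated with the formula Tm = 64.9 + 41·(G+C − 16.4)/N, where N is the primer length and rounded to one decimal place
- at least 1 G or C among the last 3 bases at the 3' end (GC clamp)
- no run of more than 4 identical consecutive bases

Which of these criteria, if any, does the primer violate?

Fails: length.

Base counts: A=7, T=6, G=3, C=3 (length 19).
length: length 19, outside 20–21 ✗
Tm: Tm = 64.9 + 41·(6 − 16.4)/19 = 42.5°C ✓
GC clamp: 3' end AGG has 2 G/C ✓
homopolymer run: longest run = 3 ✓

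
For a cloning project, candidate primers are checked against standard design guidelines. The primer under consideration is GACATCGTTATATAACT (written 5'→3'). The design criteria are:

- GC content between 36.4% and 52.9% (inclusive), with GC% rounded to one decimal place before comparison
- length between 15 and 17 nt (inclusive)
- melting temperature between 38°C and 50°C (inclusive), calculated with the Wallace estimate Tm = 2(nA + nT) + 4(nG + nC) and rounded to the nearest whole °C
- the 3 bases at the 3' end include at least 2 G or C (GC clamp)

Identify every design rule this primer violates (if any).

Base counts: A=6, T=6, G=2, C=3 (length 17).
GC content: GC 5/17 = 29.4%, outside 36.4–52.9% ✗
length: length 17 ✓
Tm: Tm = 2·12 + 4·5 = 44°C ✓
GC clamp: 3' end ACT has 1 G/C, need ≥2 ✗

Fails: GC content, GC clamp.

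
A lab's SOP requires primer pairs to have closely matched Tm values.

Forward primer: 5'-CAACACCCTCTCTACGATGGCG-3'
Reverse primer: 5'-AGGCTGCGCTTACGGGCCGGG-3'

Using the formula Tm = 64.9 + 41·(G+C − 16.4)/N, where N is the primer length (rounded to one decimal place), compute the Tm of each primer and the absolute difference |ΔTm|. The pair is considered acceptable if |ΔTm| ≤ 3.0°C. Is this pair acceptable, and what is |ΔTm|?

Forward: G+C = 13, N = 22 → Tm = 64.9 + 41·(13 − 16.4)/22 = 58.6°C.
Reverse: G+C = 16, N = 21 → Tm = 64.9 + 41·(16 − 16.4)/21 = 64.1°C.
|ΔTm| = |58.6 − 64.1| = 5.5°C, > 3.0°C.

|ΔTm| = 5.5°C; the pair is not acceptable.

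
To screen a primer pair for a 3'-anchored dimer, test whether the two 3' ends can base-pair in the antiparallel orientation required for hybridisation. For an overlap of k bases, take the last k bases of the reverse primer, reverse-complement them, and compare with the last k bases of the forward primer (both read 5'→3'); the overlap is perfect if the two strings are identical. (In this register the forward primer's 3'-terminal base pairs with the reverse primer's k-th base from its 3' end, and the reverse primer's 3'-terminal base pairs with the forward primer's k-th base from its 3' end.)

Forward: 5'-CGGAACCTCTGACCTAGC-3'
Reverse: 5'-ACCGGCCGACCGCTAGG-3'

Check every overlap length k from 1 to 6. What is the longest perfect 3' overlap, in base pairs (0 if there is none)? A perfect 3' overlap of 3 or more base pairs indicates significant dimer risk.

Longest perfect overlap: 6 complementary base pairs; significant dimer risk (threshold 3).

Last 6 bases (5'→3') — forward …CCTAGC, reverse …GCTAGG.
Reverse complement of the reverse primer's last 6 bases: CCTAGC; its first k bases are the reverse complement of the reverse primer's last k bases, so a perfect k-base overlap needs the forward primer's last k bases to equal them.
Comparing (forward last k vs required): k=1: C vs C ✓; k=2: GC vs CC ✗; k=3: AGC vs CCT ✗; k=4: TAGC vs CCTA ✗; k=5: CTAGC vs CCTAG ✗; k=6: CCTAGC vs CCTAGC ✓.
Perfect overlaps at k = 1, 6; the largest is 6.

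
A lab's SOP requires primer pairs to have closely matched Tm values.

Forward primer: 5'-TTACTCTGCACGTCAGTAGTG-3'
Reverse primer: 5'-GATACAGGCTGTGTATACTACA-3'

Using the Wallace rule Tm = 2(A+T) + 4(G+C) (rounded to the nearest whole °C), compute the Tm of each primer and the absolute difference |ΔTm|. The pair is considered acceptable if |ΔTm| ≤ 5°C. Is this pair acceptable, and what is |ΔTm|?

|ΔTm| = 0°C; the pair is acceptable.

Forward: A=4 T=7 G=5 C=5 → Tm = 2·11 + 4·10 = 62°C.
Reverse: A=7 T=6 G=5 C=4 → Tm = 2·13 + 4·9 = 62°C.
|ΔTm| = |62 − 62| = 0°C, ≤ 5°C.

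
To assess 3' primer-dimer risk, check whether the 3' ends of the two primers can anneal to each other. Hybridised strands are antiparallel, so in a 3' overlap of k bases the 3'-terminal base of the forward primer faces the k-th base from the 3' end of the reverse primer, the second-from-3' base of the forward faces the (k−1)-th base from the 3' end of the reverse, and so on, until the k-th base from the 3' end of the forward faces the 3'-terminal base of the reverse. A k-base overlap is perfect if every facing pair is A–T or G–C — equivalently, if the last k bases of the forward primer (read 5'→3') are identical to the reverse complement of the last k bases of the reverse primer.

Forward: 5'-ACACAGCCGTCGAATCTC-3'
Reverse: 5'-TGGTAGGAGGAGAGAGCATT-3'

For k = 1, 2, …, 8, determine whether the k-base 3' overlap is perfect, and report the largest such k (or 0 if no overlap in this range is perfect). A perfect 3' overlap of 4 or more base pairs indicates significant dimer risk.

Last 8 bases (5'→3') — forward …CGAATCTC, reverse …AGAGCATT.
Reverse complement of the reverse primer's last 8 bases: AATGCTCT; its first k bases are the reverse complement of the reverse primer's last k bases, so a perfect k-base overlap needs the forward primer's last k bases to equal them.
Comparing (forward last k vs required): k=1: C vs A ✗; k=2: TC vs AA ✗; k=3: CTC vs AAT ✗; k=4: TCTC vs AATG ✗; k=5: ATCTC vs AATGC ✗; k=6: AATCTC vs AATGCT ✗; k=7: GAATCTC vs AATGCTC ✗; k=8: CGAATCTC vs AATGCTCT ✗.
No overlap length from 1 to 8 is perfect, so the longest perfect 3' overlap is 0.

Longest perfect overlap: 0 complementary base pairs; below the dimer-risk threshold (threshold 4).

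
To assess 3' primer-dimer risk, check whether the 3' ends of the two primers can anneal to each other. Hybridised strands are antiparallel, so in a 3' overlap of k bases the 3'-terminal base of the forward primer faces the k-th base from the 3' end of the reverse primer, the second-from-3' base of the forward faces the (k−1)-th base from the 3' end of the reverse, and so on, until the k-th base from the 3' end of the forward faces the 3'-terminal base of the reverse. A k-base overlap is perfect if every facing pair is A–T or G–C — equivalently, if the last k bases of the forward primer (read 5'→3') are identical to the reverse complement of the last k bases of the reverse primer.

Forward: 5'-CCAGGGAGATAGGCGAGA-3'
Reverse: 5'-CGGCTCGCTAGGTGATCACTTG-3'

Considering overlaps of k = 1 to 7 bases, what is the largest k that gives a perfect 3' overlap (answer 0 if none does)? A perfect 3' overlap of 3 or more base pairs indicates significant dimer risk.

Last 7 bases (5'→3') — forward …GGCGAGA, reverse …TCACTTG.
Reverse complement of the reverse primer's last 7 bases: CAAGTGA; its first k bases are the reverse complement of the reverse primer's last k bases, so a perfect k-base overlap needs the forward primer's last k bases to equal them.
Comparing (forward last k vs required): k=1: A vs C ✗; k=2: GA vs CA ✗; k=3: AGA vs CAA ✗; k=4: GAGA vs CAAG ✗; k=5: CGAGA vs CAAGT ✗; k=6: GCGAGA vs CAAGTG ✗; k=7: GGCGAGA vs CAAGTGA ✗.
No overlap length from 1 to 7 is perfect, so the longest perfect 3' overlap is 0.

Longest perfect overlap: 0 complementary base pairs; below the dimer-risk threshold (threshold 3).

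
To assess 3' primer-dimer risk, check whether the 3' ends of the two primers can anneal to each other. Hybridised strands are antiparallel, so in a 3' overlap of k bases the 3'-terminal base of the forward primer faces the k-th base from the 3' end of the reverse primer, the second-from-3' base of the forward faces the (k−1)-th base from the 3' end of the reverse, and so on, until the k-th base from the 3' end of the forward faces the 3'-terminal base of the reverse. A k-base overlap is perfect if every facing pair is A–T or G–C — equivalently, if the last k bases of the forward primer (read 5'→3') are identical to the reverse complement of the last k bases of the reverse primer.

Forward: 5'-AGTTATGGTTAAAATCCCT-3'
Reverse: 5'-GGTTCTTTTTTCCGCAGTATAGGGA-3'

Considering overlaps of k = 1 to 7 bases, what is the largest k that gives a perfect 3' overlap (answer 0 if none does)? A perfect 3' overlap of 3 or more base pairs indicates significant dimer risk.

Last 7 bases (5'→3') — forward …AATCCCT, reverse …ATAGGGA.
Reverse complement of the reverse primer's last 7 bases: TCCCTAT; its first k bases are the reverse complement of the reverse primer's last k bases, so a perfect k-base overlap needs the forward primer's last k bases to equal them.
Comparing (forward last k vs required): k=1: T vs T ✓; k=2: CT vs TC ✗; k=3: CCT vs TCC ✗; k=4: CCCT vs TCCC ✗; k=5: TCCCT vs TCCCT ✓; k=6: ATCCCT vs TCCCTA ✗; k=7: AATCCCT vs TCCCTAT ✗.
Perfect overlaps at k = 1, 5; the largest is 5.

Longest perfect overlap: 5 complementary base pairs; significant dimer risk (threshold 3).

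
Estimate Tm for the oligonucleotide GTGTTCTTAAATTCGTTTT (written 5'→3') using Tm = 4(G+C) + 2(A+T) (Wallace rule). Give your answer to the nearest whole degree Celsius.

48°C

Base counts: A=3, T=11, G=3, C=2 (length 19).
Tm = 2·(3+11) + 4·(3+2) = 2·14 + 4·5 = 28 + 20 = 48°C.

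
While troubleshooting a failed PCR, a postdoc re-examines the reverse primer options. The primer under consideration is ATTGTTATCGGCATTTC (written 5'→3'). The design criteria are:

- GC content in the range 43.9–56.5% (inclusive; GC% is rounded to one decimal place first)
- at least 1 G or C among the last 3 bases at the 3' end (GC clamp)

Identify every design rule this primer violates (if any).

Fails: GC content.

Base counts: A=3, T=8, G=3, C=3 (length 17).
GC content: GC 6/17 = 35.3%, outside 43.9–56.5% ✗
GC clamp: 3' end TTC has 1 G/C ✓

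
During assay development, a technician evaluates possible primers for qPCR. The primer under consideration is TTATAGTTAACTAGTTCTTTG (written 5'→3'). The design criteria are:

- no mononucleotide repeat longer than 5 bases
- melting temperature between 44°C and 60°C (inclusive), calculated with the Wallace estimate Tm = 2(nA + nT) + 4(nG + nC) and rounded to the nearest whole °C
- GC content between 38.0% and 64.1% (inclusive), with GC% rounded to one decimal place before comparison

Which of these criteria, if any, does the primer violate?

Base counts: A=5, T=11, G=3, C=2 (length 21).
homopolymer run: longest run = 3 ✓
Tm: Tm = 2·16 + 4·5 = 52°C ✓
GC content: GC 5/21 = 23.8%, outside 38.0–64.1% ✗

Fails: GC content.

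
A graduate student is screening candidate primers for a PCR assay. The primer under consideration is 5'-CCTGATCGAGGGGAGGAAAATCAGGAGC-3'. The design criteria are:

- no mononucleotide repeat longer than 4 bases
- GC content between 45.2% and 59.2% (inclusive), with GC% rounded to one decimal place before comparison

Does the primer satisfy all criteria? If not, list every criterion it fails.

Base counts: A=9, T=3, G=11, C=5 (length 28).
homopolymer run: longest run = 4 ✓
GC content: GC 16/28 = 57.1% ✓

Meets all criteria.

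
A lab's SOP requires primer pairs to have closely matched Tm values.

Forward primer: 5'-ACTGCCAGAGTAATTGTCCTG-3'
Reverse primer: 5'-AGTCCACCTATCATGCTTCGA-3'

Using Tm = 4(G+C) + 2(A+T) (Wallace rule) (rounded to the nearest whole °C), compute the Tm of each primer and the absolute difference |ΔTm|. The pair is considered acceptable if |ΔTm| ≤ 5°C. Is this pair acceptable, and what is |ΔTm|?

|ΔTm| = 0°C; the pair is acceptable.

Forward: A=5 T=6 G=5 C=5 → Tm = 2·11 + 4·10 = 62°C.
Reverse: A=5 T=6 G=3 C=7 → Tm = 2·11 + 4·10 = 62°C.
|ΔTm| = |62 − 62| = 0°C, ≤ 5°C.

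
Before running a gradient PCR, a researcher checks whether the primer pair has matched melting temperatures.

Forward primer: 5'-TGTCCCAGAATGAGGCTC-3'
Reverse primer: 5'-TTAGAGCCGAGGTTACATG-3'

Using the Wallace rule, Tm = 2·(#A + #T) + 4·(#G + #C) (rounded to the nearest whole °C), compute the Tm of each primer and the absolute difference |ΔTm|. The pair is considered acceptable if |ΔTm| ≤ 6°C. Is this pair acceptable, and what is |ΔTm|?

Forward: A=4 T=4 G=5 C=5 → Tm = 2·8 + 4·10 = 56°C.
Reverse: A=5 T=5 G=6 C=3 → Tm = 2·10 + 4·9 = 56°C.
|ΔTm| = |56 − 56| = 0°C, ≤ 6°C.

|ΔTm| = 0°C; the pair is acceptable.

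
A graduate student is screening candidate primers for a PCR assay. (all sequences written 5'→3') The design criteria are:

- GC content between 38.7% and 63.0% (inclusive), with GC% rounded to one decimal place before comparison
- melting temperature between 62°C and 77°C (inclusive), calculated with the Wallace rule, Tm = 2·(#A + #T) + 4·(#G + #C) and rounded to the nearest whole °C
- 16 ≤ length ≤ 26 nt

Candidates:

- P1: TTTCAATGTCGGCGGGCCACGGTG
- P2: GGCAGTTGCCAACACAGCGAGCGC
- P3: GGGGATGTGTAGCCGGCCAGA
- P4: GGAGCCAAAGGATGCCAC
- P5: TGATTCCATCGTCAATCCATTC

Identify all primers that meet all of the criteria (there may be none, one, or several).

P1 (24 nt, A=3 T=6 G=9 C=6): GC 15/24 = 62.5% ✓; Tm = 2·9 + 4·15 = 78°C, outside 62–77°C ✗; length 24 ✓ — fails.
P2 (24 nt, A=6 T=2 G=8 C=8): GC 16/24 = 66.7%, outside 38.7–63.0% ✗; Tm = 2·8 + 4·16 = 80°C, outside 62–77°C ✗; length 24 ✓ — fails.
P3 (21 nt, A=4 T=3 G=10 C=4): GC 14/21 = 66.7%, outside 38.7–63.0% ✗; Tm = 2·7 + 4·14 = 70°C ✓; length 21 ✓ — fails.
P4 (18 nt, A=6 T=1 G=6 C=5): GC 11/18 = 61.1% ✓; Tm = 2·7 + 4·11 = 58°C, outside 62–77°C ✗; length 18 ✓ — fails.
P5 (22 nt, A=5 T=8 G=2 C=7): GC 9/22 = 40.9% ✓; Tm = 2·13 + 4·9 = 62°C ✓; length 22 ✓ — passes.

P5 only.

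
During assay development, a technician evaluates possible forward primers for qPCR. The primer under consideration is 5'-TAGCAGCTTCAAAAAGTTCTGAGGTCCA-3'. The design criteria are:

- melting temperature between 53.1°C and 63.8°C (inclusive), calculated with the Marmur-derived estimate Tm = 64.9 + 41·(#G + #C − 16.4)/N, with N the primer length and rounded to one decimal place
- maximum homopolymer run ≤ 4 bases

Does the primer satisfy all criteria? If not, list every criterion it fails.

Fails: homopolymer run.

Base counts: A=9, T=7, G=6, C=6 (length 28).
Tm: Tm = 64.9 + 41·(12 − 16.4)/28 = 58.5°C ✓
homopolymer run: longest run = 5, exceeds 4 ✗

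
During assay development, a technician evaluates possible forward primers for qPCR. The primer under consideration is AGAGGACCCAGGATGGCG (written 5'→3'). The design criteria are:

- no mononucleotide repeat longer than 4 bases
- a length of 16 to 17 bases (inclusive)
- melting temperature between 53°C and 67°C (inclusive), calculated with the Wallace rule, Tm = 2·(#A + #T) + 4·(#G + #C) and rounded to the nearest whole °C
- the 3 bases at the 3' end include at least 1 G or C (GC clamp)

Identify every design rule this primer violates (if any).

Base counts: A=5, T=1, G=8, C=4 (length 18).
homopolymer run: longest run = 3 ✓
length: length 18, outside 16–17 ✗
Tm: Tm = 2·6 + 4·12 = 60°C ✓
GC clamp: 3' end GCG has 3 G/C ✓

Fails: length.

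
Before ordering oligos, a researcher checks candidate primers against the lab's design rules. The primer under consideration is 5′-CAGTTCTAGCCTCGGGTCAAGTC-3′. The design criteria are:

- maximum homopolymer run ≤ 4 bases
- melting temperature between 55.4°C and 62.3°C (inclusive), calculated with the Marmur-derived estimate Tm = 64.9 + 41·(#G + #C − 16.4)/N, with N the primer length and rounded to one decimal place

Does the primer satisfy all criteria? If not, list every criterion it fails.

Meets all criteria.

Base counts: A=4, T=6, G=6, C=7 (length 23).
homopolymer run: longest run = 3 ✓
Tm: Tm = 64.9 + 41·(13 − 16.4)/23 = 58.8°C ✓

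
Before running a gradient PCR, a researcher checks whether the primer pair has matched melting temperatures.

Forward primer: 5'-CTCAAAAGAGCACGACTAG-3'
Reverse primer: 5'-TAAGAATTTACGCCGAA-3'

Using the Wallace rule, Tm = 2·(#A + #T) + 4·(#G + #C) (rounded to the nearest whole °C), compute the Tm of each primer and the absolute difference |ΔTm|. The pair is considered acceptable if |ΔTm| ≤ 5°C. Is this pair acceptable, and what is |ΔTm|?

Forward: A=8 T=2 G=4 C=5 → Tm = 2·10 + 4·9 = 56°C.
Reverse: A=7 T=4 G=3 C=3 → Tm = 2·11 + 4·6 = 46°C.
|ΔTm| = |56 − 46| = 10°C, > 5°C.

|ΔTm| = 10°C; the pair is not acceptable.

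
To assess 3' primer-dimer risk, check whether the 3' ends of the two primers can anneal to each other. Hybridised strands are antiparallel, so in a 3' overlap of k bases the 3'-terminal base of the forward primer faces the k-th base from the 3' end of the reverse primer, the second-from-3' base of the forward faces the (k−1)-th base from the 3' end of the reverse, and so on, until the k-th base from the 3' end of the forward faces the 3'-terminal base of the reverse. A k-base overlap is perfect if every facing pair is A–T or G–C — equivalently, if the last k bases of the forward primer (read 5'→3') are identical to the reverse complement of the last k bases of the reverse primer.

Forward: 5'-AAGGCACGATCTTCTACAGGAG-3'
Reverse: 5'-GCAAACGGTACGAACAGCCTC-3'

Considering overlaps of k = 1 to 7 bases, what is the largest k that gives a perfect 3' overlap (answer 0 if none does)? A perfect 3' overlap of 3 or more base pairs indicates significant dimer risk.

Longest perfect overlap: 3 complementary base pairs; significant dimer risk (threshold 3).

Last 7 bases (5'→3') — forward …ACAGGAG, reverse …CAGCCTC.
Reverse complement of the reverse primer's last 7 bases: GAGGCTG; its first k bases are the reverse complement of the reverse primer's last k bases, so a perfect k-base overlap needs the forward primer's last k bases to equal them.
Comparing (forward last k vs required): k=1: G vs G ✓; k=2: AG vs GA ✗; k=3: GAG vs GAG ✓; k=4: GGAG vs GAGG ✗; k=5: AGGAG vs GAGGC ✗; k=6: CAGGAG vs GAGGCT ✗; k=7: ACAGGAG vs GAGGCTG ✗.
Perfect overlaps at k = 1, 3; the largest is 3.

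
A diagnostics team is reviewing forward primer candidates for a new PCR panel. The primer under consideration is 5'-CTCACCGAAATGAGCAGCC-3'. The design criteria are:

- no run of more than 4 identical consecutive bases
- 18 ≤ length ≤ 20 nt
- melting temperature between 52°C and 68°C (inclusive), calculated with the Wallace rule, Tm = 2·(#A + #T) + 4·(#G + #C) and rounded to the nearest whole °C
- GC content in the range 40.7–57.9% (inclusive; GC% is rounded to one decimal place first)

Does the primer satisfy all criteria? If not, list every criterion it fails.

Base counts: A=6, T=2, G=4, C=7 (length 19).
homopolymer run: longest run = 3 ✓
length: length 19 ✓
Tm: Tm = 2·8 + 4·11 = 60°C ✓
GC content: GC 11/19 = 57.9% ✓

Meets all criteria.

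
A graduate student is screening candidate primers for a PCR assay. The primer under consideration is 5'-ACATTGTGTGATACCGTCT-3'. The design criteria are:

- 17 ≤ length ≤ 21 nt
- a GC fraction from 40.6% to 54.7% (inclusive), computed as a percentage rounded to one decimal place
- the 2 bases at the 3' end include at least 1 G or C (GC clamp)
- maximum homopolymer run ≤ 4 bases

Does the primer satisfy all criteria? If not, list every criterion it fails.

Base counts: A=4, T=7, G=4, C=4 (length 19).
length: length 19 ✓
GC content: GC 8/19 = 42.1% ✓
GC clamp: 3' end CT has 1 G/C ✓
homopolymer run: longest run = 2 ✓

Meets all criteria.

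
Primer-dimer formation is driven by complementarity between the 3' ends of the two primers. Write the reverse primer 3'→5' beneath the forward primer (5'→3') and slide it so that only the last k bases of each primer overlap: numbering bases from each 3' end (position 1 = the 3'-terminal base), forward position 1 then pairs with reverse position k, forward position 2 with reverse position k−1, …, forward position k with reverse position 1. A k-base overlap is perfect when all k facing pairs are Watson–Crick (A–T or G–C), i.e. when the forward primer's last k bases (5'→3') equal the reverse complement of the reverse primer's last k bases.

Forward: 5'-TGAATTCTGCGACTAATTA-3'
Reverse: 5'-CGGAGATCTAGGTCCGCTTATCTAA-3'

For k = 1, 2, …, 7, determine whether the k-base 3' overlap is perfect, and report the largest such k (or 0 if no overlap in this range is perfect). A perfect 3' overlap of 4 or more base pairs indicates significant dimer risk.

Longest perfect overlap: 3 complementary base pairs; below the dimer-risk threshold (threshold 4).

Last 7 bases (5'→3') — forward …CTAATTA, reverse …TATCTAA.
Reverse complement of the reverse primer's last 7 bases: TTAGATA; its first k bases are the reverse complement of the reverse primer's last k bases, so a perfect k-base overlap needs the forward primer's last k bases to equal them.
Comparing (forward last k vs required): k=1: A vs T ✗; k=2: TA vs TT ✗; k=3: TTA vs TTA ✓; k=4: ATTA vs TTAG ✗; k=5: AATTA vs TTAGA ✗; k=6: TAATTA vs TTAGAT ✗; k=7: CTAATTA vs TTAGATA ✗.
Only k = 3 is perfect, so the longest perfect 3' overlap is 3.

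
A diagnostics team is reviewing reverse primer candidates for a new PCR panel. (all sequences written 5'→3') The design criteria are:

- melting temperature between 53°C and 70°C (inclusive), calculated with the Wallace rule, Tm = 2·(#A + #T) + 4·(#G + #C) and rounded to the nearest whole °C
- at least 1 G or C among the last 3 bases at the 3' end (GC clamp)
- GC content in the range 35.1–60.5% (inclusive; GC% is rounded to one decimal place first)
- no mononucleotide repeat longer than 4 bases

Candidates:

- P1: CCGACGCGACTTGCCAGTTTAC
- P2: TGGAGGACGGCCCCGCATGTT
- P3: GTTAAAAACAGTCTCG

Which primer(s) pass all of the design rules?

P1 (22 nt, A=4 T=5 G=5 C=8): Tm = 2·9 + 4·13 = 70°C ✓; 3' end TAC has 1 G/C ✓; GC 13/22 = 59.1% ✓; longest run = 3 ✓ — passes.
P2 (21 nt, A=3 T=4 G=8 C=6): Tm = 2·7 + 4·14 = 70°C ✓; 3' end GTT has 1 G/C ✓; GC 14/21 = 66.7%, outside 35.1–60.5% ✗; longest run = 4 ✓ — fails.
P3 (16 nt, A=6 T=4 G=3 C=3): Tm = 2·10 + 4·6 = 44°C, outside 53–70°C ✗; 3' end TCG has 2 G/C ✓; GC 6/16 = 37.5% ✓; longest run = 5, exceeds 4 ✗ — fails.

P1 only.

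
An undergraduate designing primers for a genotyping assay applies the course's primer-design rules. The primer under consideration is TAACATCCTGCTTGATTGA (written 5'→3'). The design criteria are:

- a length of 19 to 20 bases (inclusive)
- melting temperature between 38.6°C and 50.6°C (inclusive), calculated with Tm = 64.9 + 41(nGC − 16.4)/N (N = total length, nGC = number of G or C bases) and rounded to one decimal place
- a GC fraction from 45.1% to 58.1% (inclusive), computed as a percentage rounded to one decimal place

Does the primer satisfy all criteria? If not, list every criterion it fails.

Base counts: A=5, T=7, G=3, C=4 (length 19).
length: length 19 ✓
Tm: Tm = 64.9 + 41·(7 − 16.4)/19 = 44.6°C ✓
GC content: GC 7/19 = 36.8%, outside 45.1–58.1% ✗

Fails: GC content.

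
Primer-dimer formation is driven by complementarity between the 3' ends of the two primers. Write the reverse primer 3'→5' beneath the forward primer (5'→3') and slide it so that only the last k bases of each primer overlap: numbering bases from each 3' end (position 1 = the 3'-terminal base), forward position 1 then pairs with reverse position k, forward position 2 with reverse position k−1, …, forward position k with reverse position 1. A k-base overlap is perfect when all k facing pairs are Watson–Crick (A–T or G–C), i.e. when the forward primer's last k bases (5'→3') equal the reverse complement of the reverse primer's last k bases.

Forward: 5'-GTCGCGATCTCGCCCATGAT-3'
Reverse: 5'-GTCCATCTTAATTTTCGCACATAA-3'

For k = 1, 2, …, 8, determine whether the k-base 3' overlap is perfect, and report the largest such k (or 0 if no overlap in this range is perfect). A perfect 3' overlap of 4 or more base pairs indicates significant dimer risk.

Longest perfect overlap: 1 complementary base pair; below the dimer-risk threshold (threshold 4).

Last 8 bases (5'→3') — forward …CCCATGAT, reverse …GCACATAA.
Reverse complement of the reverse primer's last 8 bases: TTATGTGC; its first k bases are the reverse complement of the reverse primer's last k bases, so a perfect k-base overlap needs the forward primer's last k bases to equal them.
Comparing (forward last k vs required): k=1: T vs T ✓; k=2: AT vs TT ✗; k=3: GAT vs TTA ✗; k=4: TGAT vs TTAT ✗; k=5: ATGAT vs TTATG ✗; k=6: CATGAT vs TTATGT ✗; k=7: CCATGAT vs TTATGTG ✗; k=8: CCCATGAT vs TTATGTGC ✗.
Only k = 1 is perfect, so the longest perfect 3' overlap is 1.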